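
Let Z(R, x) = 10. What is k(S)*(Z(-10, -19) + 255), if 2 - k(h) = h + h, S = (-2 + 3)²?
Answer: 0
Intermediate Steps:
S = 1 (S = 1² = 1)
k(h) = 2 - 2*h (k(h) = 2 - (h + h) = 2 - 2*h)
k(S)*(Z(-10, -19) + 255) = (2 - 2*1)*(10 + 255) = (2 - 2)*265 = 0*265 = 0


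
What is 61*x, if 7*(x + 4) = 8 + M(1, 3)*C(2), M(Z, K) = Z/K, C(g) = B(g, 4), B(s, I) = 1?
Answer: -3599/21 ≈ -171.38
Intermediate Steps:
C(g) = 1
x = -59/21 (x = -4 + (8 + (1/3)*1)/7 = -4 + (8 + (1*(⅓))*1)/7 = -4 + (8 + (⅓)*1)/7 = -4 + (8 + ⅓)/7 = -4 + (⅐)*(25/3) = -4 + 25/21 = -59/21 ≈ -2.8095)
61*x = 61*(-59/21) = -3599/21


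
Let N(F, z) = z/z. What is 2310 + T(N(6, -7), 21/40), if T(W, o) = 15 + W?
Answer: 2326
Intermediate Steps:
N(F, z) = 1
2310 + T(N(6, -7), 21/40) = 2310 + (15 + 1) = 2310 + 16 = 2326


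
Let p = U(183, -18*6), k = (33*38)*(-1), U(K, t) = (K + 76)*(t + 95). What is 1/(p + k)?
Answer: -1/4621 ≈ -0.00021640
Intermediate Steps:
U(K, t) = (76 + K)*(95 + t)
k = -1254 (k = 1254*(-1) = -1254)
p = -3367 (p = 7220 + 76*(-18*6) + 95*183 + 183*(-18*6) = 7220 + 76*(-108) + 17385 + 183*(-108) = 7220 - 8208 + 17385 - 19764 = -3367)
1/(p + k) = 1/(-3367 - 1254) = 1/(-4621) = -1/4621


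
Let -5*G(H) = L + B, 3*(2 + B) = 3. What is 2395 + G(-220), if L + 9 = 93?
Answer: 11892/5 ≈ 2378.4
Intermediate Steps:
B = -1 (B = -2 + (1/3)*3 = -2 + 1 = -1)
L = 84 (L = -9 + 93 = 84)
G(H) = -83/5 (G(H) = -(84 - 1)/5 = -1/5*83 = -83/5)
2395 + G(-220) = 2395 - 83/5 = 11892/5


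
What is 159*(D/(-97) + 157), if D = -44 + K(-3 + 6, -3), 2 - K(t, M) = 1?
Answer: 2428248/97 ≈ 25034.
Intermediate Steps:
K(t, M) = 1 (K(t, M) = 2 - 1*1 = 2 - 1 = 1)
D = -43 (D = -44 + 1 = -43)
159*(D/(-97) + 157) = 159*(-43/(-97) + 157) = 159*(-43*(-1/97) + 157) = 159*(43/97 + 157) = 159*(15272/97) = 2428248/97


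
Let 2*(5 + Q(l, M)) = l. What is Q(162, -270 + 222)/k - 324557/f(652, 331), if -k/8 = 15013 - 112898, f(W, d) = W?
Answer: -31769255751/63821020 ≈ -497.79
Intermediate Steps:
k = 783080 (k = -8*(15013 - 112898) = -8*(-97885) = 783080)
Q(l, M) = -5 + l/2
Q(162, -270 + 222)/k - 324557/f(652, 331) = (-5 + (1/2)*162)/783080 - 324557/652 = (-5 + 81)*(1/783080) - 324557*1/652 = 76*(1/783080) - 324557/652 = 19/195770 - 324557/652 = -31769255751/63821020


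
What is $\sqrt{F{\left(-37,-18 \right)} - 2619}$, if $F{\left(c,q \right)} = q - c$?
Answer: $10 i \sqrt{26} \approx 50.99 i$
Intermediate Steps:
$\sqrt{F{\left(-37,-18 \right)} - 2619} = \sqrt{\left(-18 - -37\right) - 2619} = \sqrt{\left(-18 + 37\right) - 2619} = \sqrt{19 - 2619} = \sqrt{-2600} = 10 i \sqrt{26}$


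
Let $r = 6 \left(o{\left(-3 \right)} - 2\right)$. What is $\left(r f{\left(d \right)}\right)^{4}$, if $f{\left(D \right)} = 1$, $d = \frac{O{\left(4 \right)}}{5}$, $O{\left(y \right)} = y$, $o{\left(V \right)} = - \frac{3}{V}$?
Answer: $1296$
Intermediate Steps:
$r = -6$ ($r = 6 \left(- \frac{3}{-3} - 2\right) = 6 \left(\left(-3\right) \left(- \frac{1}{3}\right) - 2\right) = 6 \left(1 - 2\right) = 6 \left(-1\right) = -6$)
$d = \frac{4}{5} \approx 0.8$
$\left(r f{\left(d \right)}\right)^{4} = \left(\left(-6\right) 1\right)^{4} = \left(-6\right)^{4} = 1296$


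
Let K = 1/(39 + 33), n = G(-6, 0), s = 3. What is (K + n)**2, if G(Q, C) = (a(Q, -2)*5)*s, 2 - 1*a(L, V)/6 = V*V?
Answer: 167935681/5184 ≈ 32395.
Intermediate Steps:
a(L, V) = 12 - 6*V**2 (a(L, V) = 12 - 6*V*V = 12 - 6*V**2)
G(Q, C) = -180 (G(Q, C) = ((12 - 6*(-2)**2)*5)*3 = ((12 - 6*4)*5)*3 = ((12 - 24)*5)*3 = -12*5*3 = -60*3 = -180)
n = -180
K = 1/72 ≈ 0.013889
(K + n)**2 = (1/72 - 180)**2 = (-12959/72)**2 = 167935681/5184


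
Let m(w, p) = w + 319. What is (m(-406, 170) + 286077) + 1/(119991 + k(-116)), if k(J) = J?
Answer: 34283051251/119875 ≈ 2.8599e+5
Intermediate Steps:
m(w, p) = 319 + w
(m(-406, 170) + 286077) + 1/(119991 + k(-116)) = ((319 - 406) + 286077) + 1/(119991 - 116) = (-87 + 286077) + 1/119875 = 285990 + 1/119875 = 34283051251/119875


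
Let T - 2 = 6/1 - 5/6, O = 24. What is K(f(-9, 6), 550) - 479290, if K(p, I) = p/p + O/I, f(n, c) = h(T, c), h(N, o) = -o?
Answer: -131804463/275 ≈ -4.7929e+5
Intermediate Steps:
T = 43/6 (T = 2 + (6/1 - 5/6) = 2 + (6*1 - 5*⅙) = 2 + (6 - ⅚) = 2 + 31/6 = 43/6 ≈ 7.1667)
f(n, c) = -c
K(p, I) = 1 + 24/I (K(p, I) = p/p + 24/I = 1 + 24/I)
K(f(-9, 6), 550) - 479290 = (24 + 550)/550 - 479290 = (1/550)*574 - 479290 = 287/275 - 479290 = -131804463/275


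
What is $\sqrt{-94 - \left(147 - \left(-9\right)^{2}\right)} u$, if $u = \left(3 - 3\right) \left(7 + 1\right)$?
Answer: $0$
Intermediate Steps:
$u = 0$ ($u = 0 \cdot 8 = 0$)
$\sqrt{-94 - \left(147 - \left(-9\right)^{2}\right)} u = \sqrt{-94 - \left(147 - \left(-9\right)^{2}\right)} 0 = \sqrt{-94 + \left(-147 + 81\right)} 0 = \sqrt{-94 - 66} \cdot 0 = \sqrt{-160} \cdot 0 = 4 i \sqrt{10} \cdot 0 = 0$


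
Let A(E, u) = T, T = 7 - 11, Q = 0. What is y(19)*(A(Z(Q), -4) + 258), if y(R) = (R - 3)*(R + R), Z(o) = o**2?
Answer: 154432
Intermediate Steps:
y(R) = 2*R*(-3 + R) (y(R) = (-3 + R)*(2*R) = 2*R*(-3 + R))
T = -4
A(E, u) = -4
y(19)*(A(Z(Q), -4) + 258) = (2*19*(-3 + 19))*(-4 + 258) = (2*19*16)*254 = 608*254 = 154432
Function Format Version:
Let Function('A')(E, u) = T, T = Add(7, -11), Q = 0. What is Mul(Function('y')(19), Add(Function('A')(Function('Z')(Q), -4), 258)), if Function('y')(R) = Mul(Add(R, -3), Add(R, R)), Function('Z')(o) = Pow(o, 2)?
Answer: 154432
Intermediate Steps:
Function('y')(R) = Mul(2, R, Add(-3, R)) (Function('y')(R) = Mul(Add(-3, R), Mul(2, R)) = Mul(2, R, Add(-3, R)))
T = -4
Function('A')(E, u) = -4
Mul(Function('y')(19), Add(Function('A')(Function('Z')(Q), -4), 258)) = Mul(Mul(2, 19, Add(-3, 19)), Add(-4, 258)) = Mul(Mul(2, 19, 16), 254) = Mul(608, 254) = 154432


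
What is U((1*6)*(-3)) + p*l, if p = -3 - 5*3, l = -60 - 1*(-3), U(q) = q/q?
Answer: 1027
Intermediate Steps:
U(q) = 1
l = -57 (l = -60 + 3 = -57)
p = -18 (p = -3 - 15 = -18)
U((1*6)*(-3)) + p*l = 1 - 18*(-57) = 1 + 1026 = 1027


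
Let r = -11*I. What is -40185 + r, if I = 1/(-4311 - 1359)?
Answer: -227848939/5670 ≈ -40185.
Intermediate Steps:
I = -1/5670 (I = 1/(-5670) = -1/5670 ≈ -0.00017637)
r = 11/5670 (r = -11*(-1/5670) = 11/5670 ≈ 0.0019400)
-40185 + r = -40185 + 11/5670 = -227848939/5670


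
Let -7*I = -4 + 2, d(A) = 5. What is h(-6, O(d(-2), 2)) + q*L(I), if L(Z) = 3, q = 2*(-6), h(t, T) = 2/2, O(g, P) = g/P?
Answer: -35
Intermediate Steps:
h(t, T) = 1 (h(t, T) = 2*(1/2) = 1)
I = 2/7 (I = -(-4 + 2)/7 = -1/7*(-2) = 2/7 ≈ 0.28571)
q = -12
h(-6, O(d(-2), 2)) + q*L(I) = 1 - 12*3 = 1 - 36 = -35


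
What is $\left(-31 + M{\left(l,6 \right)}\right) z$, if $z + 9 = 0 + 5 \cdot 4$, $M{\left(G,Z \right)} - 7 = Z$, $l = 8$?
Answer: $-198$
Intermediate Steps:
$M{\left(G,Z \right)} = 7 + Z$
$z = 11$ ($z = -9 + \left(0 + 5 \cdot 4\right) = -9 + \left(0 + 20\right) = -9 + 20 = 11$)
$\left(-31 + M{\left(l,6 \right)}\right) z = \left(-31 + \left(7 + 6\right)\right) 11 = \left(-31 + 13\right) 11 = \left(-18\right) 11 = -198$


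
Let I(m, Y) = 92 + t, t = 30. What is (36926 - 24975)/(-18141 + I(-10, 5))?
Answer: -323/487 ≈ -0.66324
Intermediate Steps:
I(m, Y) = 122 (I(m, Y) = 92 + 30 = 122)
(36926 - 24975)/(-18141 + I(-10, 5)) = (36926 - 24975)/(-18141 + 122) = 11951/(-18019) = 11951*(-1/18019) = -323/487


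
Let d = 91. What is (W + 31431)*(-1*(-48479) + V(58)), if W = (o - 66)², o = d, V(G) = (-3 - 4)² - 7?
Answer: 1555389176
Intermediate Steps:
V(G) = 42 (V(G) = (-7)² - 7 = 49 - 7 = 42)
o = 91
W = 625 (W = (91 - 66)² = 25² = 625)
(W + 31431)*(-1*(-48479) + V(58)) = (625 + 31431)*(-1*(-48479) + 42) = 32056*(48479 + 42) = 32056*48521 = 1555389176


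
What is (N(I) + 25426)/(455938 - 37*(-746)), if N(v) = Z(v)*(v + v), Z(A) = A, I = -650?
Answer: 145071/80590 ≈ 1.8001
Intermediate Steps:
N(v) = 2*v**2 (N(v) = v*(v + v) = v*(2*v) = 2*v**2)
(N(I) + 25426)/(455938 - 37*(-746)) = (2*(-650)**2 + 25426)/(455938 - 37*(-746)) = (2*422500 + 25426)/(455938 + 27602) = (845000 + 25426)/483540 = 870426*(1/483540) = 145071/80590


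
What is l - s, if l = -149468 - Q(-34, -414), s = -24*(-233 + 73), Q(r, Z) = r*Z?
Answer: -167384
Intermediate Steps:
Q(r, Z) = Z*r
s = 3840 (s = -24*(-160) = 3840)
l = -163544 (l = -149468 - (-414)*(-34) = -149468 - 1*14076 = -149468 - 14076 = -163544)
l - s = -163544 - 1*3840 = -163544 - 3840 = -167384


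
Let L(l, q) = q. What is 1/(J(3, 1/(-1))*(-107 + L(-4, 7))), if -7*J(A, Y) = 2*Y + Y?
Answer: -7/300 ≈ -0.023333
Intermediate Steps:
J(A, Y) = -3*Y/7 (J(A, Y) = -(2*Y + Y)/7 = -3*Y/7)
1/(J(3, 1/(-1))*(-107 + L(-4, 7))) = 1/((-3/7/(-1))*(-107 + 7)) = 1/(-3/7*(-1)*(-100)) = 1/((3/7)*(-100)) = 1/(-300/7) = -7/300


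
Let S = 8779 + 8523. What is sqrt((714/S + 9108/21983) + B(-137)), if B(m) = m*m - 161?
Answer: sqrt(673002804665867793299)/190174933 ≈ 136.41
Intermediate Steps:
S = 17302
B(m) = -161 + m**2 (B(m) = m**2 - 161 = -161 + m**2)
sqrt((714/S + 9108/21983) + B(-137)) = sqrt((714/17302 + 9108/21983) + (-161 + (-137)**2)) = sqrt((714*(1/17302) + 9108*(1/21983)) + (-161 + 18769)) = sqrt((357/8651 + 9108/21983) + 18608) = sqrt(86641239/190174933 + 18608) = sqrt(3538861794503/190174933) = sqrt(673002804665867793299)/190174933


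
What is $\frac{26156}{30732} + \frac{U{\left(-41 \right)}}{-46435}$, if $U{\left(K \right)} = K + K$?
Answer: $\frac{23405267}{27443085} \approx 0.85287$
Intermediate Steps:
$U{\left(K \right)} = 2 K$
$\frac{26156}{30732} + \frac{U{\left(-41 \right)}}{-46435} = \frac{26156}{30732} + \frac{2 \left(-41\right)}{-46435} = 26156 \cdot \frac{1}{30732} - - \frac{82}{46435} = \frac{503}{591} + \frac{82}{46435} = \frac{23405267}{27443085}$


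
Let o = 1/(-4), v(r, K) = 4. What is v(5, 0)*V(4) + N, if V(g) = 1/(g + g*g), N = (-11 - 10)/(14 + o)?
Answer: -73/55 ≈ -1.3273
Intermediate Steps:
o = -¼ ≈ -0.25000
N = -84/55 (N = (-11 - 10)/(14 - ¼) = -21/55/4 = -21*4/55 = -84/55 ≈ -1.5273)
V(g) = 1/(g + g²)
v(5, 0)*V(4) + N = 4*(1/(4*(1 + 4))) - 84/55 = 4*((¼)/5) - 84/55 = 4*((¼)*(⅕)) - 84/55 = 4*(1/20) - 84/55 = ⅕ - 84/55 = -73/55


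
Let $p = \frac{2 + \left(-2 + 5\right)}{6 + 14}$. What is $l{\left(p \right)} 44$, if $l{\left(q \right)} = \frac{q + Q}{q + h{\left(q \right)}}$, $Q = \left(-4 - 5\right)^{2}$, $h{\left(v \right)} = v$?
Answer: $7150$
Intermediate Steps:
$p = \frac{1}{4}$ ($p = \frac{2 + 3}{20} = 5 \cdot \frac{1}{20} = \frac{1}{4} \approx 0.25$)
$Q = 81$ ($Q = \left(-9\right)^{2} = 81$)
$l{\left(q \right)} = \frac{81 + q}{2 q}$ ($l{\left(q \right)} = \frac{q + 81}{q + q} = \frac{81 + q}{2 q}$)
$l{\left(p \right)} 44 = \frac{\frac{1}{\frac{1}{4}} \left(81 + \frac{1}{4}\right)}{2} \cdot 44 = \frac{1}{2} \cdot 4 \cdot \frac{325}{4} \cdot 44 = \frac{325}{2} \cdot 44 = 7150$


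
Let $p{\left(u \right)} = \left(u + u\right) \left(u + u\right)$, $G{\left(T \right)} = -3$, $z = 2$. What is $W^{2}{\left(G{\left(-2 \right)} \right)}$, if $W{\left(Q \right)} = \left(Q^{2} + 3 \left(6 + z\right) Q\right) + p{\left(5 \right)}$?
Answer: $1369$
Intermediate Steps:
$p{\left(u \right)} = 4 u^{2}$ ($p{\left(u \right)} = 2 u 2 u = 4 u^{2}$)
$W{\left(Q \right)} = 100 + Q^{2} + 24 Q$ ($W{\left(Q \right)} = \left(Q^{2} + 3 \left(6 + 2\right) Q\right) + 4 \cdot 5^{2} = \left(Q^{2} + 3 \cdot 8 Q\right) + 4 \cdot 25 = \left(Q^{2} + 24 Q\right) + 100 = 100 + Q^{2} + 24 Q$)
$W^{2}{\left(G{\left(-2 \right)} \right)} = \left(100 + \left(-3\right)^{2} + 24 \left(-3\right)\right)^{2} = \left(100 + 9 - 72\right)^{2} = 37^{2} = 1369$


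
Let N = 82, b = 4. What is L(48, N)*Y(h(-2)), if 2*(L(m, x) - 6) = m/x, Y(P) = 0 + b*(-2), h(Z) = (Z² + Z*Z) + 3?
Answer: -2064/41 ≈ -50.341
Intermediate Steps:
h(Z) = 3 + 2*Z² (h(Z) = (Z² + Z²) + 3 = 2*Z² + 3 = 3 + 2*Z²)
Y(P) = -8 (Y(P) = 0 + 4*(-2) = 0 - 8 = -8)
L(m, x) = 6 + m/(2*x) (L(m, x) = 6 + (m/x)/2 = 6 + m/(2*x))
L(48, N)*Y(h(-2)) = (6 + (½)*48/82)*(-8) = (6 + (½)*48*(1/82))*(-8) = (6 + 12/41)*(-8) = (258/41)*(-8) = -2064/41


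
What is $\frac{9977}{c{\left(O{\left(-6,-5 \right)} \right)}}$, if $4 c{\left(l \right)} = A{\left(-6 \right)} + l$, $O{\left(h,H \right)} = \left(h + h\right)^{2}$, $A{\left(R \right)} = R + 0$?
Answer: $\frac{19954}{69} \approx 289.19$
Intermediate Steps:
$A{\left(R \right)} = R$
$O{\left(h,H \right)} = 4 h^{2}$ ($O{\left(h,H \right)} = \left(2 h\right)^{2} = 4 h^{2}$)
$c{\left(l \right)} = - \frac{3}{2} + \frac{l}{4}$ ($c{\left(l \right)} = \frac{-6 + l}{4} = - \frac{3}{2} + \frac{l}{4}$)
$\frac{9977}{c{\left(O{\left(-6,-5 \right)} \right)}} = \frac{9977}{- \frac{3}{2} + \frac{4 \left(-6\right)^{2}}{4}} = \frac{9977}{- \frac{3}{2} + \frac{4 \cdot 36}{4}} = \frac{9977}{- \frac{3}{2} + \frac{1}{4} \cdot 144} = \frac{9977}{- \frac{3}{2} + 36} = \frac{9977}{\frac{69}{2}} = 9977 \cdot \frac{2}{69} = \frac{19954}{69}$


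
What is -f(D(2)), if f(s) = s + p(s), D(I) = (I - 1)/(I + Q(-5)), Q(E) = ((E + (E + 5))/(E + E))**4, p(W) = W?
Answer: -32/33 ≈ -0.96970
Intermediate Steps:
Q(E) = (5 + 2*E)**4/(16*E**4) (Q(E) = ((E + (5 + E))/((2*E)))**4 = ((5 + 2*E)*(1/(2*E)))**4 = ((5 + 2*E)/(2*E))**4 = (5 + 2*E)**4/(16*E**4))
D(I) = (-1 + I)/(1/16 + I) (D(I) = (I - 1)/(I + (1/16)*(5 + 2*(-5))**4/(-5)**4) = (-1 + I)/(I + (1/16)*(1/625)*(5 - 10)**4) = (-1 + I)/(I + (1/16)*(1/625)*(-5)**4) = (-1 + I)/(I + (1/16)*(1/625)*625) = (-1 + I)/(I + 1/16) = (-1 + I)/(1/16 + I))
f(s) = 2*s (f(s) = s + s = 2*s)
-f(D(2)) = -2*16*(-1 + 2)/(1 + 16*2) = -2*16*1/(1 + 32) = -2*16*1/33 = -2*16*(1/33)*1 = -2*16/33 = -1*32/33 = -32/33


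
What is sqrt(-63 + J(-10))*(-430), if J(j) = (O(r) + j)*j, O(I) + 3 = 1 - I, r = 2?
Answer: -430*sqrt(77) ≈ -3773.2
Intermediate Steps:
O(I) = -2 - I (O(I) = -3 + (1 - I) = -2 - I)
J(j) = j*(-4 + j) (J(j) = ((-2 - 1*2) + j)*j = ((-2 - 2) + j)*j = (-4 + j)*j = j*(-4 + j))
sqrt(-63 + J(-10))*(-430) = sqrt(-63 - 10*(-4 - 10))*(-430) = sqrt(-63 - 10*(-14))*(-430) = sqrt(-63 + 140)*(-430) = sqrt(77)*(-430) = -430*sqrt(77)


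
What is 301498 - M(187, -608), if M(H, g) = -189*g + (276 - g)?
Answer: 185702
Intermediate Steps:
M(H, g) = 276 - 190*g
301498 - M(187, -608) = 301498 - (276 - 190*(-608)) = 301498 - (276 + 115520) = 301498 - 1*115796 = 301498 - 115796 = 185702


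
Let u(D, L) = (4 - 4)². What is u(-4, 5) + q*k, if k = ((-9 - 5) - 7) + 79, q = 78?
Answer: 4524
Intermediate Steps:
k = 58 (k = (-14 - 7) + 79 = -21 + 79 = 58)
u(D, L) = 0 (u(D, L) = 0² = 0)
u(-4, 5) + q*k = 0 + 78*58 = 0 + 4524 = 4524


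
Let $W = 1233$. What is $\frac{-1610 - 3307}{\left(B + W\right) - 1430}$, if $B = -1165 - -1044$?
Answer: $\frac{1639}{106} \approx 15.462$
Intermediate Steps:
$B = -121$ ($B = -1165 + 1044 = -121$)
$\frac{-1610 - 3307}{\left(B + W\right) - 1430} = \frac{-1610 - 3307}{\left(-121 + 1233\right) - 1430} = - \frac{4917}{1112 - 1430} = - \frac{4917}{-318} = \left(-4917\right) \left(- \frac{1}{318}\right) = \frac{1639}{106}$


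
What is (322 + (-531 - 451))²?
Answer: 435600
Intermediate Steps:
(322 + (-531 - 451))² = (322 - 982)² = (-660)² = 435600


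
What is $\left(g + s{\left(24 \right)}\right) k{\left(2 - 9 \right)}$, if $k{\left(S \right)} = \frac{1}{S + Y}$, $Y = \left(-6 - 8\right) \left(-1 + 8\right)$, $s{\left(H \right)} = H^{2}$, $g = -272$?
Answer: $- \frac{304}{105} \approx -2.8952$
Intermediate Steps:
$Y = -98$ ($Y = \left(-14\right) 7 = -98$)
$k{\left(S \right)} = \frac{1}{-98 + S}$ ($k{\left(S \right)} = \frac{1}{S - 98} = \frac{1}{-98 + S}$)
$\left(g + s{\left(24 \right)}\right) k{\left(2 - 9 \right)} = \frac{-272 + 24^{2}}{-98 + \left(2 - 9\right)} = \frac{-272 + 576}{-98 + \left(2 - 9\right)} = \frac{304}{-98 - 7} = \frac{304}{-105} = 304 \left(- \frac{1}{105}\right) = - \frac{304}{105}$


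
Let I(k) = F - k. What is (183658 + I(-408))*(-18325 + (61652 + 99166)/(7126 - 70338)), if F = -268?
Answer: -53233447731741/15803 ≈ -3.3686e+9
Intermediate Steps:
I(k) = -268 - k
(183658 + I(-408))*(-18325 + (61652 + 99166)/(7126 - 70338)) = (183658 + (-268 - 1*(-408)))*(-18325 + (61652 + 99166)/(7126 - 70338)) = (183658 + (-268 + 408))*(-18325 + 160818/(-63212)) = (183658 + 140)*(-18325 + 160818*(-1/63212)) = 183798*(-18325 - 80409/31606) = 183798*(-579260359/31606) = -53233447731741/15803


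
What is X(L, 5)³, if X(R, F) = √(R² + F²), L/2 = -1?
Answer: 29*√29 ≈ 156.17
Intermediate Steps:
L = -2 (L = 2*(-1) = -2)
X(R, F) = √(F² + R²)
X(L, 5)³ = (√(5² + (-2)²))³ = (√(25 + 4))³ = (√29)³ = 29*√29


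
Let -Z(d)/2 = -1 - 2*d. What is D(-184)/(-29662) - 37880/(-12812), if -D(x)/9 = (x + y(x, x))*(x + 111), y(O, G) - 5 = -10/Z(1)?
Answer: 330544417/47503693 ≈ 6.9583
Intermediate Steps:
Z(d) = 2 + 4*d (Z(d) = -2*(-1 - 2*d) = 2 + 4*d)
y(O, G) = 10/3 (y(O, G) = 5 - 10/(2 + 4*1) = 5 - 10/(2 + 4) = 5 - 10/6 = 5 - 10*⅙ = 5 - 5/3 = 10/3)
D(x) = -9*(111 + x)*(10/3 + x) (D(x) = -9*(x + 10/3)*(x + 111) = -9*(10/3 + x)*(111 + x) = -9*(111 + x)*(10/3 + x))
D(-184)/(-29662) - 37880/(-12812) = (-3330 - 1029*(-184) - 9*(-184)²)/(-29662) - 37880/(-12812) = (-3330 + 189336 - 9*33856)*(-1/29662) - 37880*(-1/12812) = (-3330 + 189336 - 304704)*(-1/29662) + 9470/3203 = -118698*(-1/29662) + 9470/3203 = 59349/14831 + 9470/3203 = 330544417/47503693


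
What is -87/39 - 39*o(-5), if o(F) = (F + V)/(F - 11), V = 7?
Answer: 275/104 ≈ 2.6442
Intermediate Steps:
o(F) = (7 + F)/(-11 + F) (o(F) = (F + 7)/(F - 11) = (7 + F)/(-11 + F))
-87/39 - 39*o(-5) = -87/39 - 39*(7 - 5)/(-11 - 5) = -87*1/39 - 39*2/(-16) = -29/13 - (-39)*2/16 = -29/13 - 39*(-⅛) = -29/13 + 39/8 = 275/104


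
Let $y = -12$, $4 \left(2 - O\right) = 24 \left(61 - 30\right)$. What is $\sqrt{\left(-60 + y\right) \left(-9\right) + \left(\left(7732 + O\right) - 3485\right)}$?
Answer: $\sqrt{4711} \approx 68.637$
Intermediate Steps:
$O = -184$ ($O = 2 - \frac{24 \left(61 - 30\right)}{4} = 2 - \frac{24 \cdot 31}{4} = 2 - 186 = -184$)
$\sqrt{\left(-60 + y\right) \left(-9\right) + \left(\left(7732 + O\right) - 3485\right)} = \sqrt{\left(-60 - 12\right) \left(-9\right) + \left(\left(7732 - 184\right) - 3485\right)} = \sqrt{\left(-72\right) \left(-9\right) + \left(7548 - 3485\right)} = \sqrt{648 + 4063} = \sqrt{4711}$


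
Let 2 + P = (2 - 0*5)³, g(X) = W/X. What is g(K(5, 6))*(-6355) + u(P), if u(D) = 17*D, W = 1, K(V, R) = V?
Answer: -1169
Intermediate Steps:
g(X) = 1/X
P = 6 (P = -2 + (2 - 0*5)³ = -2 + (2 - 1*0)³ = -2 + (2 + 0)³ = -2 + 2³ = -2 + 8 = 6)
g(K(5, 6))*(-6355) + u(P) = -6355/5 + 17*6 = (⅕)*(-6355) + 102 = -1271 + 102 = -1169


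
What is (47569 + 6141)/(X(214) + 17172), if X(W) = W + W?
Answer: 5371/1760 ≈ 3.0517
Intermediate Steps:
X(W) = 2*W
(47569 + 6141)/(X(214) + 17172) = (47569 + 6141)/(2*214 + 17172) = 53710/(428 + 17172) = 53710/17600 = 53710*(1/17600) = 5371/1760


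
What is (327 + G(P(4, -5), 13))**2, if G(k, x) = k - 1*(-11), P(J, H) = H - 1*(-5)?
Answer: 114244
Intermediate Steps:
P(J, H) = 5 + H (P(J, H) = H + 5 = 5 + H)
G(k, x) = 11 + k (G(k, x) = k + 11 = 11 + k)
(327 + G(P(4, -5), 13))**2 = (327 + (11 + (5 - 5)))**2 = (327 + (11 + 0))**2 = (327 + 11)**2 = 338**2 = 114244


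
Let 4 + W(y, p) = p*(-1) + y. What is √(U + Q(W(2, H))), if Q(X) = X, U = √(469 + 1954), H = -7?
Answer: √(5 + √2423) ≈ 7.3637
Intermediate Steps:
W(y, p) = -4 + y - p (W(y, p) = -4 + (p*(-1) + y) = -4 + (-p + y) = -4 + (y - p) = -4 + y - p)
U = √2423 ≈ 49.224
√(U + Q(W(2, H))) = √(√2423 + (-4 + 2 - 1*(-7))) = √(√2423 + (-4 + 2 + 7)) = √(√2423 + 5) = √(5 + √2423)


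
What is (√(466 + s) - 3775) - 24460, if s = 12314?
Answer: -28235 + 6*√355 ≈ -28122.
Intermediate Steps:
(√(466 + s) - 3775) - 24460 = (√(466 + 12314) - 3775) - 24460 = (√12780 - 3775) - 24460 = (6*√355 - 3775) - 24460 = (-3775 + 6*√355) - 24460 = -28235 + 6*√355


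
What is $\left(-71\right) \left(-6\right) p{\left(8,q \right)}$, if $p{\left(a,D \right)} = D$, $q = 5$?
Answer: $2130$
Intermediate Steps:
$\left(-71\right) \left(-6\right) p{\left(8,q \right)} = \left(-71\right) \left(-6\right) 5 = 426 \cdot 5 = 2130$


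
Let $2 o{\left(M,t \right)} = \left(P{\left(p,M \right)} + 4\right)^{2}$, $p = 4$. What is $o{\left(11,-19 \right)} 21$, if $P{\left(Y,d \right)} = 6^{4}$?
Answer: $17745000$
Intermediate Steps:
$P{\left(Y,d \right)} = 1296$
$o{\left(M,t \right)} = 845000$ ($o{\left(M,t \right)} = \frac{\left(1296 + 4\right)^{2}}{2} = \frac{1300^{2}}{2} = \frac{1}{2} \cdot 1690000 = 845000$)
$o{\left(11,-19 \right)} 21 = 845000 \cdot 21 = 17745000$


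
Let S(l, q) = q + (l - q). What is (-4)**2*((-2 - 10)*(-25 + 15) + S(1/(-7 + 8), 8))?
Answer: 1936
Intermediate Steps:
S(l, q) = l
(-4)**2*((-2 - 10)*(-25 + 15) + S(1/(-7 + 8), 8)) = (-4)**2*((-2 - 10)*(-25 + 15) + 1/(-7 + 8)) = 16*(-12*(-10) + 1/1) = 16*(120 + 1) = 16*121 = 1936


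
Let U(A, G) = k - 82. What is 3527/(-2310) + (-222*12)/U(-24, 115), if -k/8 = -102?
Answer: -4371329/847770 ≈ -5.1563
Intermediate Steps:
k = 816 (k = -8*(-102) = 816)
U(A, G) = 734 (U(A, G) = 816 - 82 = 734)
3527/(-2310) + (-222*12)/U(-24, 115) = 3527/(-2310) - 222*12/734 = 3527*(-1/2310) - 2664*1/734 = -3527/2310 - 1332/367 = -4371329/847770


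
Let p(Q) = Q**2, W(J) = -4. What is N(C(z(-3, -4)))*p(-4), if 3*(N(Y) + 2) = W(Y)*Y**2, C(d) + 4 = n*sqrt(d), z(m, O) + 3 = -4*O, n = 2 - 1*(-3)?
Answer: -21920/3 + 2560*sqrt(13)/3 ≈ -4229.9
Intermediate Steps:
n = 5 (n = 2 + 3 = 5)
z(m, O) = -3 - 4*O
C(d) = -4 + 5*sqrt(d)
N(Y) = -2 - 4*Y**2/3 (N(Y) = -2 + (-4*Y**2)/3 = -2 - 4*Y**2/3)
N(C(z(-3, -4)))*p(-4) = (-2 - 4*(-4 + 5*sqrt(-3 - 4*(-4)))**2/3)*(-4)**2 = (-2 - 4*(-4 + 5*sqrt(-3 + 16))**2/3)*16 = (-2 - 4*(-4 + 5*sqrt(13))**2/3)*16 = -32 - 64*(-4 + 5*sqrt(13))**2/3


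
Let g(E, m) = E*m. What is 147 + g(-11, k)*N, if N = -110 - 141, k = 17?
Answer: 47084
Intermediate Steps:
N = -251
147 + g(-11, k)*N = 147 - 11*17*(-251) = 147 - 187*(-251) = 147 + 46937 = 47084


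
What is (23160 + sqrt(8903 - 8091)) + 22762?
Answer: 45922 + 2*sqrt(203) ≈ 45951.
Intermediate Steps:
(23160 + sqrt(8903 - 8091)) + 22762 = (23160 + sqrt(812)) + 22762 = (23160 + 2*sqrt(203)) + 22762 = 45922 + 2*sqrt(203)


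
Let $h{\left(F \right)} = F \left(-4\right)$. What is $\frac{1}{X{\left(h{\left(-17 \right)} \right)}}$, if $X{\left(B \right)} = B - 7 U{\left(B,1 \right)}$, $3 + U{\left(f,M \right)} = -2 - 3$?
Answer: $\frac{1}{124} \approx 0.0080645$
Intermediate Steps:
$h{\left(F \right)} = - 4 F$
$U{\left(f,M \right)} = -8$ ($U{\left(f,M \right)} = -3 - 5 = -8$)
$X{\left(B \right)} = 56 + B$ ($X{\left(B \right)} = B - -56 = B + 56 = 56 + B$)
$\frac{1}{X{\left(h{\left(-17 \right)} \right)}} = \frac{1}{56 - -68} = \frac{1}{56 + 68} = \frac{1}{124}$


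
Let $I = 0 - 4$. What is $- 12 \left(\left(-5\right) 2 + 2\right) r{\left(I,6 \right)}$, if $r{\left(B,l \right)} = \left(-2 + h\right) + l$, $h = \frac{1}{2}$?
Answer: $432$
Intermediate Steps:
$h = \frac{1}{2} \approx 0.5$
$I = -4$ ($I = 0 - 4 = -4$)
$r{\left(B,l \right)} = - \frac{3}{2} + l$ ($r{\left(B,l \right)} = \left(-2 + \frac{1}{2}\right) + l = - \frac{3}{2} + l$)
$- 12 \left(\left(-5\right) 2 + 2\right) r{\left(I,6 \right)} = - 12 \left(\left(-5\right) 2 + 2\right) \left(- \frac{3}{2} + 6\right) = - 12 \left(-10 + 2\right) \frac{9}{2} = \left(-12\right) \left(-8\right) \frac{9}{2} = 96 \cdot \frac{9}{2} = 432$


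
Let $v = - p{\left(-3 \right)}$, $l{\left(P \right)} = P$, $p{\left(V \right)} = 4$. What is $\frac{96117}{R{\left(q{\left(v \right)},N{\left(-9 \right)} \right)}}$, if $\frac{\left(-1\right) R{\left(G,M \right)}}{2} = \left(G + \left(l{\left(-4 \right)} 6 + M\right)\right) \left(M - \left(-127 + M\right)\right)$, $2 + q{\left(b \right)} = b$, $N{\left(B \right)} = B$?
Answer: $\frac{32039}{3302} \approx 9.7029$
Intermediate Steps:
$v = -4$ ($v = \left(-1\right) 4 = -4$)
$q{\left(b \right)} = -2 + b$
$R{\left(G,M \right)} = 6096 - 254 G - 254 M$ ($R{\left(G,M \right)} = - 2 \left(G + \left(\left(-4\right) 6 + M\right)\right) \left(M - \left(-127 + M\right)\right) = - 2 \left(G + \left(-24 + M\right)\right) 127 = - 2 \left(-24 + G + M\right) 127 = - 2 \left(-3048 + 127 G + 127 M\right) = 6096 - 254 G - 254 M$)
$\frac{96117}{R{\left(q{\left(v \right)},N{\left(-9 \right)} \right)}} = \frac{96117}{6096 - 254 \left(-2 - 4\right) - -2286} = \frac{96117}{6096 - -1524 + 2286} = \frac{96117}{6096 + 1524 + 2286} = \frac{96117}{9906} = 96117 \cdot \frac{1}{9906} = \frac{32039}{3302}$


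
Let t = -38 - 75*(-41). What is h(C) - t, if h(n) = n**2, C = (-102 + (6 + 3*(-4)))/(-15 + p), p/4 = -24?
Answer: -4156357/1369 ≈ -3036.1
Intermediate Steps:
p = -96 (p = 4*(-24) = -96)
C = 36/37 (C = (-102 + (6 + 3*(-4)))/(-15 - 96) = (-102 + (6 - 12))/(-111) = (-102 - 6)*(-1/111) = -108*(-1/111) = 36/37 ≈ 0.97297)
t = 3037 (t = -38 + 3075 = 3037)
h(C) - t = (36/37)**2 - 1*3037 = 1296/1369 - 3037 = -4156357/1369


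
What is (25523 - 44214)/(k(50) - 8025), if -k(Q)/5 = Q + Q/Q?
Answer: 18691/8280 ≈ 2.2574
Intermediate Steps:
k(Q) = -5 - 5*Q (k(Q) = -5*(Q + Q/Q) = -5*(Q + 1) = -5*(1 + Q) = -5 - 5*Q)
(25523 - 44214)/(k(50) - 8025) = (25523 - 44214)/((-5 - 5*50) - 8025) = -18691/((-5 - 250) - 8025) = -18691/(-255 - 8025) = -18691/(-8280) = -18691*(-1/8280) = 18691/8280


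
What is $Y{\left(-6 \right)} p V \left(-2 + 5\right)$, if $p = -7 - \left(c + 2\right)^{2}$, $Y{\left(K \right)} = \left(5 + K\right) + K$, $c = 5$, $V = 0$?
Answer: $0$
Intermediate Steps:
$Y{\left(K \right)} = 5 + 2 K$
$p = -56$ ($p = -7 - \left(5 + 2\right)^{2} = -7 - 7^{2} = -7 - 49 = -56$)
$Y{\left(-6 \right)} p V \left(-2 + 5\right) = \left(5 + 2 \left(-6\right)\right) \left(-56\right) 0 \left(-2 + 5\right) = \left(5 - 12\right) \left(-56\right) 0 \cdot 3 = \left(-7\right) \left(-56\right) 0 = 392 \cdot 0 = 0$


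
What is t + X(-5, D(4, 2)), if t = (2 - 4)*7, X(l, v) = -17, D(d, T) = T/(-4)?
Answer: -31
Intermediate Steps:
D(d, T) = -T/4 (D(d, T) = T*(-¼) = -T/4)
t = -14 (t = -2*7 = -14)
t + X(-5, D(4, 2)) = -14 - 17 = -31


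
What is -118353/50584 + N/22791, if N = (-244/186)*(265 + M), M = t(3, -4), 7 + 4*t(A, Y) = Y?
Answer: -252475049527/107215974792 ≈ -2.3548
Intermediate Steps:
t(A, Y) = -7/4 + Y/4
M = -11/4 (M = -7/4 + (¼)*(-4) = -7/4 - 1 = -11/4 ≈ -2.7500)
N = -63989/186 (N = (-244/186)*(265 - 11/4) = -244*1/186*(1049/4) = -122/93*1049/4 = -63989/186 ≈ -344.03)
-118353/50584 + N/22791 = -118353/50584 - 63989/186/22791 = -118353*1/50584 - 63989/186*1/22791 = -118353/50584 - 63989/4239126 = -252475049527/107215974792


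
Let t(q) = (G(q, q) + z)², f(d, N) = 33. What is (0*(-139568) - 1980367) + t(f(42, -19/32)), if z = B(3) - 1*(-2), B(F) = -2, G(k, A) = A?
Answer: -1979278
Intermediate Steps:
z = 0 (z = -2 - 1*(-2) = -2 + 2 = 0)
t(q) = q² (t(q) = (q + 0)² = q²)
(0*(-139568) - 1980367) + t(f(42, -19/32)) = (0*(-139568) - 1980367) + 33² = (0 - 1980367) + 1089 = -1980367 + 1089 = -1979278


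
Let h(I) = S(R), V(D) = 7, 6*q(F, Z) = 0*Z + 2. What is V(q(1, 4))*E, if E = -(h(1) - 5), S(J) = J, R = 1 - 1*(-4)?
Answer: 0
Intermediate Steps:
R = 5 (R = 1 + 4 = 5)
q(F, Z) = 1/3 (q(F, Z) = (0*Z + 2)/6 = (0 + 2)/6 = (1/6)*2 = 1/3)
h(I) = 5
E = 0 (E = -(5 - 5) = -1*0 = 0)
V(q(1, 4))*E = 7*0 = 0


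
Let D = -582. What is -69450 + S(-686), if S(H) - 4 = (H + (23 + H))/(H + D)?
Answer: -88056179/1268 ≈ -69445.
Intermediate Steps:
S(H) = 4 + (23 + 2*H)/(-582 + H) (S(H) = 4 + (H + (23 + H))/(H - 582) = 4 + (23 + 2*H)/(-582 + H))
-69450 + S(-686) = -69450 + (-2305 + 6*(-686))/(-582 - 686) = -69450 + (-2305 - 4116)/(-1268) = -69450 - 1/1268*(-6421) = -69450 + 6421/1268 = -88056179/1268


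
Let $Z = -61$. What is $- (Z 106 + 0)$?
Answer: $6466$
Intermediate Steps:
$- (Z 106 + 0) = - (\left(-61\right) 106 + 0) = - (-6466 + 0) = \left(-1\right) \left(-6466\right) = 6466$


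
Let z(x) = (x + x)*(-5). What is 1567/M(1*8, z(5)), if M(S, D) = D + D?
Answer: -1567/100 ≈ -15.670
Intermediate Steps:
z(x) = -10*x (z(x) = (2*x)*(-5) = -10*x)
M(S, D) = 2*D
1567/M(1*8, z(5)) = 1567/((2*(-10*5))) = 1567/((2*(-50))) = 1567/(-100) = 1567*(-1/100) = -1567/100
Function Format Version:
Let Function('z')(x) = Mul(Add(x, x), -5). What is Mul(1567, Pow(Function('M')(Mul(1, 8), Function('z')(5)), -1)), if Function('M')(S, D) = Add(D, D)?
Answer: Rational(-1567, 100) ≈ -15.670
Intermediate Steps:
Function('z')(x) = Mul(-10, x) (Function('z')(x) = Mul(Mul(2, x), -5) = Mul(-10, x))
Function('M')(S, D) = Mul(2, D)
Mul(1567, Pow(Function('M')(Mul(1, 8), Function('z')(5)), -1)) = Mul(1567, Pow(Mul(2, Mul(-10, 5)), -1)) = Mul(1567, Pow(Mul(2, -50), -1)) = Mul(1567, Pow(-100, -1)) = Mul(1567, Rational(-1, 100)) = Rational(-1567, 100)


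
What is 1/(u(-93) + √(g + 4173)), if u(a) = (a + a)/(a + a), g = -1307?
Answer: -1/2865 + √2866/2865 ≈ 0.018337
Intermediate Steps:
u(a) = 1 (u(a) = (2*a)/((2*a)) = (2*a)*(1/(2*a)) = 1)
1/(u(-93) + √(g + 4173)) = 1/(1 + √(-1307 + 4173)) = 1/(1 + √2866)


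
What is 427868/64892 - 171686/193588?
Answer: 8961132809/1570289062 ≈ 5.7067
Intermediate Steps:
427868/64892 - 171686/193588 = 427868*(1/64892) - 171686*1/193588 = 106967/16223 - 85843/96794 = 8961132809/1570289062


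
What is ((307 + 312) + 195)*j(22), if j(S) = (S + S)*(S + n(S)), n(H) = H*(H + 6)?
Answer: 22850608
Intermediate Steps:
n(H) = H*(6 + H)
j(S) = 2*S*(S + S*(6 + S)) (j(S) = (S + S)*(S + S*(6 + S)) = (2*S)*(S + S*(6 + S)) = 2*S*(S + S*(6 + S)))
((307 + 312) + 195)*j(22) = ((307 + 312) + 195)*(2*22**2*(7 + 22)) = (619 + 195)*(2*484*29) = 814*28072 = 22850608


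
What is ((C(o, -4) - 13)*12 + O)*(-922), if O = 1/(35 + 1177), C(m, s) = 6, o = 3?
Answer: 46933027/606 ≈ 77447.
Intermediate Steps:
O = 1/1212 ≈ 0.00082508
((C(o, -4) - 13)*12 + O)*(-922) = ((6 - 13)*12 + 1/1212)*(-922) = (-7*12 + 1/1212)*(-922) = (-84 + 1/1212)*(-922) = -101807/1212*(-922) = 46933027/606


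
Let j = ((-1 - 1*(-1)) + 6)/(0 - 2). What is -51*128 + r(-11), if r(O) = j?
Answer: -6531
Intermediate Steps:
j = -3 (j = ((-1 + 1) + 6)/(-2) = (0 + 6)*(-½) = 6*(-½) = -3)
r(O) = -3
-51*128 + r(-11) = -51*128 - 3 = -6528 - 3 = -6531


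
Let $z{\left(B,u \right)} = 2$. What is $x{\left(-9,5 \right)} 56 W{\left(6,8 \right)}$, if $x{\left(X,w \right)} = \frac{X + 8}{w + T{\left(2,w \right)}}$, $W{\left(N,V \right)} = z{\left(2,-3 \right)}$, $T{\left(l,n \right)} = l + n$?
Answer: $- \frac{28}{3} \approx -9.3333$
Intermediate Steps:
$W{\left(N,V \right)} = 2$
$x{\left(X,w \right)} = \frac{8 + X}{2 + 2 w}$ ($x{\left(X,w \right)} = \frac{X + 8}{w + \left(2 + w\right)} = \frac{8 + X}{2 + 2 w}$)
$x{\left(-9,5 \right)} 56 W{\left(6,8 \right)} = \frac{8 - 9}{2 \left(1 + 5\right)} 56 \cdot 2 = \frac{1}{2} \cdot \frac{1}{6} \left(-1\right) 56 \cdot 2 = \left(- \frac{1}{12}\right) 56 \cdot 2 = \left(- \frac{14}{3}\right) 2 = - \frac{28}{3}$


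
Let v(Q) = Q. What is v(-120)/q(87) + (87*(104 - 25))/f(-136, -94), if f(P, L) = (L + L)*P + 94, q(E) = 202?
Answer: -281849/863954 ≈ -0.32623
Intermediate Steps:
f(P, L) = 94 + 2*L*P (f(P, L) = (2*L)*P + 94 = 2*L*P + 94 = 94 + 2*L*P)
v(-120)/q(87) + (87*(104 - 25))/f(-136, -94) = -120/202 + (87*(104 - 25))/(94 + 2*(-94)*(-136)) = -120*1/202 + (87*79)/(94 + 25568) = -60/101 + 6873/25662 = -60/101 + 6873*(1/25662) = -60/101 + 2291/8554 = -281849/863954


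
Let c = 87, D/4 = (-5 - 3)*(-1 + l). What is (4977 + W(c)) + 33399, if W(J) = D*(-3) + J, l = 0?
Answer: 38367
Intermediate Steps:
D = 32 (D = 4*((-5 - 3)*(-1 + 0)) = 4*(-8*(-1)) = 4*8 = 32)
W(J) = -96 + J (W(J) = 32*(-3) + J = -96 + J)
(4977 + W(c)) + 33399 = (4977 + (-96 + 87)) + 33399 = (4977 - 9) + 33399 = 4968 + 33399 = 38367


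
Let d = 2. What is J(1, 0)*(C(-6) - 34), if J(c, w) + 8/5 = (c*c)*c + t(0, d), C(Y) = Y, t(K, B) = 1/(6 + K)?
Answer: 52/3 ≈ 17.333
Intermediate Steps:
J(c, w) = -43/30 + c**3 (J(c, w) = -8/5 + ((c*c)*c + 1/(6 + 0)) = -8/5 + (c**2*c + 1/6) = -8/5 + (c**3 + 1/6) = -8/5 + (1/6 + c**3) = -43/30 + c**3)
J(1, 0)*(C(-6) - 34) = (-43/30 + 1**3)*(-6 - 34) = (-43/30 + 1)*(-40) = -13/30*(-40) = 52/3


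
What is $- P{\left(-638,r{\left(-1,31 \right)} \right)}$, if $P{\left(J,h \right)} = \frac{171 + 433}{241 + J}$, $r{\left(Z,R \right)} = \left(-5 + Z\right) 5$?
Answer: $\frac{604}{397} \approx 1.5214$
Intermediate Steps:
$r{\left(Z,R \right)} = -25 + 5 Z$
$P{\left(J,h \right)} = \frac{604}{241 + J}$
$- P{\left(-638,r{\left(-1,31 \right)} \right)} = - \frac{604}{241 - 638} = - \frac{604}{-397} = - \frac{604 \left(-1\right)}{397} = \left(-1\right) \left(- \frac{604}{397}\right) = \frac{604}{397}$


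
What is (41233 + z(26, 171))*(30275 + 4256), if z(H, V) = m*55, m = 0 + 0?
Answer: 1423816723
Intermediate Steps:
m = 0
z(H, V) = 0 (z(H, V) = 0*55 = 0)
(41233 + z(26, 171))*(30275 + 4256) = (41233 + 0)*(30275 + 4256) = 41233*34531 = 1423816723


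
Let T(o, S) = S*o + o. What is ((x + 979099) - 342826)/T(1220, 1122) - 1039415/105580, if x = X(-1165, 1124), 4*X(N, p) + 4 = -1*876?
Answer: -33922660979/3616273370 ≈ -9.3806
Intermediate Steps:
X(N, p) = -220 (X(N, p) = -1 + (-1*876)/4 = -1 + (¼)*(-876) = -1 - 219 = -220)
x = -220
T(o, S) = o + S*o
((x + 979099) - 342826)/T(1220, 1122) - 1039415/105580 = ((-220 + 979099) - 342826)/((1220*(1 + 1122))) - 1039415/105580 = (978879 - 342826)/((1220*1123)) - 1039415*1/105580 = 636053/1370060 - 207883/21116 = -33922660979/3616273370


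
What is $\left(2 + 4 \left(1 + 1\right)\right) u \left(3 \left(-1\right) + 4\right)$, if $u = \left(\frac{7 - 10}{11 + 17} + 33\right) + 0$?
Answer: $\frac{4605}{14} \approx 328.93$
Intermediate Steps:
$u = \frac{921}{28}$ ($u = \left(- \frac{3}{28} + 33\right) + 0 = \frac{921}{28} + 0 = \frac{921}{28} \approx 32.893$)
$\left(2 + 4 \left(1 + 1\right)\right) u \left(3 \left(-1\right) + 4\right) = \left(2 + 4 \left(1 + 1\right)\right) \frac{921}{28} \left(3 \left(-1\right) + 4\right) = \left(2 + 4 \cdot 2\right) \frac{921}{28} \left(-3 + 4\right) = \left(2 + 8\right) \frac{921}{28} \cdot 1 = 10 \cdot \frac{921}{28} \cdot 1 = \frac{4605}{14} \cdot 1 = \frac{4605}{14}$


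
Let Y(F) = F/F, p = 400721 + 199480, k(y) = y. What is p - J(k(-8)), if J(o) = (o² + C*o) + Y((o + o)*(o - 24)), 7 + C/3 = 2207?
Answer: 652936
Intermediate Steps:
C = 6600 (C = -21 + 3*2207 = -21 + 6621 = 6600)
p = 600201
Y(F) = 1
J(o) = 1 + o² + 6600*o (J(o) = (o² + 6600*o) + 1 = 1 + o² + 6600*o)
p - J(k(-8)) = 600201 - (1 + (-8)² + 6600*(-8)) = 600201 - (1 + 64 - 52800) = 600201 - 1*(-52735) = 600201 + 52735 = 652936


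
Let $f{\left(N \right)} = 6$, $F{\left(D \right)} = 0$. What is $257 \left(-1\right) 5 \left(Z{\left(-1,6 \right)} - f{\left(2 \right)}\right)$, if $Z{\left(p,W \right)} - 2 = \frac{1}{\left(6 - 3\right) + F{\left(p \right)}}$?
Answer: $\frac{14135}{3} \approx 4711.7$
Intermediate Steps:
$Z{\left(p,W \right)} = \frac{7}{3}$ ($Z{\left(p,W \right)} = 2 + \frac{1}{\left(6 - 3\right) + 0} = 2 + \frac{1}{3 + 0} = 2 + \frac{1}{3} = \frac{7}{3}$)
$257 \left(-1\right) 5 \left(Z{\left(-1,6 \right)} - f{\left(2 \right)}\right) = 257 \left(-1\right) 5 \left(\frac{7}{3} - 6\right) = 257 \left(- 5 \left(\frac{7}{3} - 6\right)\right) = 257 \left(\left(-5\right) \left(- \frac{11}{3}\right)\right) = 257 \cdot \frac{55}{3} = \frac{14135}{3}$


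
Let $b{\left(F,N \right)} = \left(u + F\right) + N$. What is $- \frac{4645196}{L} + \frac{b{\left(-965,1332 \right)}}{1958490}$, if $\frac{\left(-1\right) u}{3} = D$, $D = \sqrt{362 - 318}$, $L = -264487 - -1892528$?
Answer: $- \frac{9096972422993}{3188502018090} - \frac{\sqrt{11}}{326415} \approx -2.8531$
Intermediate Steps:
$L = 1628041$ ($L = -264487 + 1892528 = 1628041$)
$D = 2 \sqrt{11}$ ($D = \sqrt{44} = 2 \sqrt{11} \approx 6.6332$)
$u = - 6 \sqrt{11}$ ($u = - 3 \cdot 2 \sqrt{11} = - 6 \sqrt{11} \approx -19.9$)
$b{\left(F,N \right)} = F + N - 6 \sqrt{11}$ ($b{\left(F,N \right)} = \left(- 6 \sqrt{11} + F\right) + N = \left(F - 6 \sqrt{11}\right) + N = F + N - 6 \sqrt{11}$)
$- \frac{4645196}{L} + \frac{b{\left(-965,1332 \right)}}{1958490} = - \frac{4645196}{1628041} + \frac{-965 + 1332 - 6 \sqrt{11}}{1958490} = \left(-4645196\right) \frac{1}{1628041} + \left(367 - 6 \sqrt{11}\right) \frac{1}{1958490} = - \frac{4645196}{1628041} + \left(\frac{367}{1958490} - \frac{\sqrt{11}}{326415}\right) = - \frac{9096972422993}{3188502018090} - \frac{\sqrt{11}}{326415}$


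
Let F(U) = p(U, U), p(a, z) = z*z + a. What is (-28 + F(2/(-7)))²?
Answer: 1909924/2401 ≈ 795.47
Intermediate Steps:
p(a, z) = a + z² (p(a, z) = z² + a = a + z²)
F(U) = U + U²
(-28 + F(2/(-7)))² = (-28 + (2/(-7))*(1 + 2/(-7)))² = (-28 + (2*(-⅐))*(1 + 2*(-⅐)))² = (-28 - 2*(1 - 2/7)/7)² = (-28 - 2/7*5/7)² = (-28 - 10/49)² = (-1382/49)² = 1909924/2401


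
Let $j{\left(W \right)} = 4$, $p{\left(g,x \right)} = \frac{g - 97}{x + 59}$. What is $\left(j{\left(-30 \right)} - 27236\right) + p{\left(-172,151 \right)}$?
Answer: $- \frac{5718989}{210} \approx -27233.0$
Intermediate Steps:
$p{\left(g,x \right)} = \frac{-97 + g}{59 + x}$
$\left(j{\left(-30 \right)} - 27236\right) + p{\left(-172,151 \right)} = \left(4 - 27236\right) + \frac{-97 - 172}{59 + 151} = -27232 + \frac{1}{210} \left(-269\right) = -27232 - \frac{269}{210} = - \frac{5718989}{210}$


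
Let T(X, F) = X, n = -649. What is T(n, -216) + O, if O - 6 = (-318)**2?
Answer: 100481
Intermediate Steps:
O = 101130 (O = 6 + (-318)**2 = 6 + 101124 = 101130)
T(n, -216) + O = -649 + 101130 = 100481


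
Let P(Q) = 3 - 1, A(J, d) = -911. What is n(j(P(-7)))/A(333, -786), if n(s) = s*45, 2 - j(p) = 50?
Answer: 2160/911 ≈ 2.3710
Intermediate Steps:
P(Q) = 2
j(p) = -48 (j(p) = 2 - 1*50 = 2 - 50 = -48)
n(s) = 45*s
n(j(P(-7)))/A(333, -786) = (45*(-48))/(-911) = -2160*(-1/911) = 2160/911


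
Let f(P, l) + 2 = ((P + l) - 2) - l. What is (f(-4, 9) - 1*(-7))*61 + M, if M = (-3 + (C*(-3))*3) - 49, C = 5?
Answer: -158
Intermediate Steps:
M = -97 (M = (-3 + (5*(-3))*3) - 49 = (-3 - 15*3) - 49 = (-3 - 45) - 49 = -48 - 49 = -97)
f(P, l) = -4 + P (f(P, l) = -2 + (((P + l) - 2) - l) = -2 + ((-2 + P + l) - l) = -2 + (-2 + P) = -4 + P)
(f(-4, 9) - 1*(-7))*61 + M = ((-4 - 4) - 1*(-7))*61 - 97 = (-8 + 7)*61 - 97 = -1*61 - 97 = -61 - 97 = -158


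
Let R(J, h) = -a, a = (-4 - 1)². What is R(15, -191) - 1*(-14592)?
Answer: 14567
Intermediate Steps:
a = 25 (a = (-5)² = 25)
R(J, h) = -25 (R(J, h) = -1*25 = -25)
R(15, -191) - 1*(-14592) = -25 - 1*(-14592) = -25 + 14592 = 14567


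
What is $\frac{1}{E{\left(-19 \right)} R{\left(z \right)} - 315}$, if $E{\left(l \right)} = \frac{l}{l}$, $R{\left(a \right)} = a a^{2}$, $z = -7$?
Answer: $- \frac{1}{658} \approx -0.0015198$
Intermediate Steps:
$R{\left(a \right)} = a^{3}$
$E{\left(l \right)} = 1$
$\frac{1}{E{\left(-19 \right)} R{\left(z \right)} - 315} = \frac{1}{1 \left(-7\right)^{3} - 315} = \frac{1}{1 \left(-343\right) - 315} = \frac{1}{-343 - 315} = \frac{1}{-658} = - \frac{1}{658}$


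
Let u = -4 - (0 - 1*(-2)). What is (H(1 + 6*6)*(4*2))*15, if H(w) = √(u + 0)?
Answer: 120*I*√6 ≈ 293.94*I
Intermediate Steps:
u = -6 (u = -4 - (0 + 2) = -4 - 1*2 = -4 - 2 = -6)
H(w) = I*√6 (H(w) = √(-6 + 0) = √(-6) = I*√6)
(H(1 + 6*6)*(4*2))*15 = ((I*√6)*(4*2))*15 = ((I*√6)*8)*15 = (8*I*√6)*15 = 120*I*√6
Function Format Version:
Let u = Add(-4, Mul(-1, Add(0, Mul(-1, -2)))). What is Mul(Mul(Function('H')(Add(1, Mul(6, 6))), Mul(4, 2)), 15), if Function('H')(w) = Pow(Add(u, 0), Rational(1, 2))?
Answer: Mul(120, I, Pow(6, Rational(1, 2))) ≈ Mul(293.94, I)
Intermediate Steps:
u = -6 (u = Add(-4, Mul(-1, Add(0, 2))) = Add(-4, Mul(-1, 2)) = Add(-4, -2) = -6)
Function('H')(w) = Mul(I, Pow(6, Rational(1, 2))) (Function('H')(w) = Pow(Add(-6, 0), Rational(1, 2)) = Pow(-6, Rational(1, 2)) = Mul(I, Pow(6, Rational(1, 2))))
Mul(Mul(Function('H')(Add(1, Mul(6, 6))), Mul(4, 2)), 15) = Mul(Mul(Mul(I, Pow(6, Rational(1, 2))), Mul(4, 2)), 15) = Mul(Mul(Mul(I, Pow(6, Rational(1, 2))), 8), 15) = Mul(Mul(8, I, Pow(6, Rational(1, 2))), 15) = Mul(120, I, Pow(6, Rational(1, 2)))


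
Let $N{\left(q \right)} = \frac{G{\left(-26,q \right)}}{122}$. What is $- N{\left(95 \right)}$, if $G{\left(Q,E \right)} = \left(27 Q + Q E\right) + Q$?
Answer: $\frac{1599}{61} \approx 26.213$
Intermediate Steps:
$G{\left(Q,E \right)} = 28 Q + E Q$ ($G{\left(Q,E \right)} = \left(27 Q + E Q\right) + Q = 28 Q + E Q$)
$N{\left(q \right)} = - \frac{364}{61} - \frac{13 q}{61}$ ($N{\left(q \right)} = \frac{\left(-26\right) \left(28 + q\right)}{122} = \left(-728 - 26 q\right) \frac{1}{122} = - \frac{364}{61} - \frac{13 q}{61}$)
$- N{\left(95 \right)} = - (- \frac{364}{61} - \frac{1235}{61}) = \left(-1\right) \left(- \frac{1599}{61}\right) = \frac{1599}{61}$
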